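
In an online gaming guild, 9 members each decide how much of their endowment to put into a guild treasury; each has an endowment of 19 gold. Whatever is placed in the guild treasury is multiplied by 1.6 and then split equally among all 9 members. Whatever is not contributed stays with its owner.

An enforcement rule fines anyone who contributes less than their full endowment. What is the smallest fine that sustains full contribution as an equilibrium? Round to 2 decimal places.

15.62 gold

Given the others contribute fully, the best deviation is to contribute 0 (any partial contribution still incurs the fine and gives up units whose private return 0.1778 is below 1).
Deviating from 19 to 0 saves 19 gold but forfeits the deviator's share of the drop in the guild treasury: 1.6/9 × 19 = 3.38.
So the deviation gain is 19 − 3.38 = 15.62, and the fine must be at least 15.62 gold to wipe it out.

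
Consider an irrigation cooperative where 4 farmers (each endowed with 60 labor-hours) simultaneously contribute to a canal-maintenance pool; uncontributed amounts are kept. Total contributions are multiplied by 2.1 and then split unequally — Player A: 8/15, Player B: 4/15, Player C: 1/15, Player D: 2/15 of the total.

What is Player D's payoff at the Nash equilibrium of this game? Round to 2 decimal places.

76.80 labor-hours

Player j's private return per contributed unit is 2.1 × (j's share). Contributing is weakly dominant for j when that share is at least 1/2.1 = 0.4762, and contributing 0 is dominant otherwise.
Only Player A (8/15) clears that bar, contributing 60; the remaining 3 contribute 0. Total contributed: 60.
Player D keeps 60 and receives 2.1 × 60 × 2/15 = 16.80 from the canal-maintenance pool, for a payoff of 76.80.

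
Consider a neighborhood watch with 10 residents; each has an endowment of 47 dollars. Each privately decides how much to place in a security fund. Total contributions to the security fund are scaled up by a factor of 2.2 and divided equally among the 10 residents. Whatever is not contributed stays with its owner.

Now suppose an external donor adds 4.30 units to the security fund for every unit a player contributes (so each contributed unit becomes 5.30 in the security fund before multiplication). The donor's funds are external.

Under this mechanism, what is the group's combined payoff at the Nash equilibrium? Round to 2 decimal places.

5480.20 dollars

The effective private return per unit is now 2.2 × 5.30 / 10 = 1.1660 > 1, so every player's dominant strategy flips to full contribution.
So the Nash equilibrium is full contribution by all 10; the group earns 2.2 × 5.30 × 470 = 5480.20.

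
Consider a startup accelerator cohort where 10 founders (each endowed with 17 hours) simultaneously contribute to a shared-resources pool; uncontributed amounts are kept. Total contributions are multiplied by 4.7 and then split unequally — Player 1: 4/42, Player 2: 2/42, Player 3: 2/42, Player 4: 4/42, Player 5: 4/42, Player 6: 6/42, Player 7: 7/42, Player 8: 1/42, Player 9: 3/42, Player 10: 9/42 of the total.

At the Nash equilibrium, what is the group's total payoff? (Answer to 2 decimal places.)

Each unit j contributes comes back to j as 4.7 × (j's share), so j prefers to contribute only if that share exceeds 1/4.7 = 0.2128; otherwise keeping the unit dominates.
Only Player 10 (9/42) clears that bar, contributing 17; the remaining 9 contribute 0. Total contributed: 17.
The shared-resources pool pays out 4.7 × 17 = 79.90 in total (split across the unequal shares, but the aggregate is all that matters for the group sum).
The 9 free-riders keep 17 each, adding 153. Group total = 153 + 79.90 = 232.90.

232.90 hours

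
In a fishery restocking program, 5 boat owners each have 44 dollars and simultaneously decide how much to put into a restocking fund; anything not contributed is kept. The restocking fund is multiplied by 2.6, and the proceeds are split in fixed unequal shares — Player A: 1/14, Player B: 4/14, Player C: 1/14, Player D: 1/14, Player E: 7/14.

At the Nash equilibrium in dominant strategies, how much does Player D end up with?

52.17 dollars

Each unit j contributes comes back to j as 2.6 × (j's share), so j prefers to contribute only if that share exceeds 1/2.6 = 0.3846; otherwise keeping the unit dominates.
Only Player E (7/14) clears that bar, contributing 44; the remaining 4 contribute 0. Total contributed: 44.
Player D keeps 44 and receives 2.6 × 44 × 1/14 = 8.17 from the restocking fund, for a payoff of 52.17.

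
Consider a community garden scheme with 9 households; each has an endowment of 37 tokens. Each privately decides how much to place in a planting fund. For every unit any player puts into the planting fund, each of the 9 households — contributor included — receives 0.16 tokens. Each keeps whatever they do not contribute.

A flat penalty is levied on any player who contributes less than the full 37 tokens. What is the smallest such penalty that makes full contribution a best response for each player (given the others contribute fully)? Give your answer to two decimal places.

Given the others contribute fully, the best deviation is to contribute 0 (any partial contribution still incurs the fine and gives up units whose private return 0.16 is below 1).
Deviating from 37 to 0 saves 37 tokens but forfeits the deviator's share of the drop in the planting fund: 0.16 × 37 = 5.92.
So the deviation gain is 37 − 5.92 = 31.08, and the fine must be at least 31.08 tokens to wipe it out.

31.08 tokens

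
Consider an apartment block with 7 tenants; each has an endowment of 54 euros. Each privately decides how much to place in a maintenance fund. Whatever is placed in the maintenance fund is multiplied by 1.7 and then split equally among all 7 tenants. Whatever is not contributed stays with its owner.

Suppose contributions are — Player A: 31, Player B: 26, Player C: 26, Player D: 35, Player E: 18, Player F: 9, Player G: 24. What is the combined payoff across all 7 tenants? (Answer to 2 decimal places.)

Total contributed: 31 + 26 + 26 + 35 + 18 + 9 + 24 = 169; total kept: 7 × 54 − 169 = 209.
The maintenance fund pays out 1.7 × 169 = 287.30 in aggregate.
Group total = 209 + 287.30 = 496.30.

496.30 euros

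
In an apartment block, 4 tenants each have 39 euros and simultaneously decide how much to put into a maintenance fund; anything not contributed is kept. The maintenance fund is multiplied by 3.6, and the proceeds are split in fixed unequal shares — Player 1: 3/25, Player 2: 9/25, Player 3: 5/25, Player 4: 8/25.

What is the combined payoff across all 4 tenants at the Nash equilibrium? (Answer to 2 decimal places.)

Player j's private return per contributed unit is 3.6 × (j's share). Contributing is weakly dominant for j when that share is at least 1/3.6 = 0.2778, and contributing 0 is dominant otherwise.
Player 2 and Player 4 are above the threshold, contributing 39 each; the remaining 2 contribute 0. Total contributed: 78.
The maintenance fund pays out 3.6 × 78 = 280.80 in total (split across the unequal shares, but the aggregate is all that matters for the group sum).
The 2 free-riders keep 39 each, adding 78. Group total = 78 + 280.80 = 358.80.

358.80 euros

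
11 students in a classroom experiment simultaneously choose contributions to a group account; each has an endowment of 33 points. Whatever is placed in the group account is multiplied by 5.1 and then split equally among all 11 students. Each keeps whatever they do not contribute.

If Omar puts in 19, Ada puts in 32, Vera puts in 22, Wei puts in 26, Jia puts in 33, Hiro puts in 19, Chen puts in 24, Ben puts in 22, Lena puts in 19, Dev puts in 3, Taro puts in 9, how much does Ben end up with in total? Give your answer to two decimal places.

116.71 points

Total contributed: 19 + 32 + 22 + 26 + 33 + 19 + 24 + 22 + 19 + 3 + 9 = 228.
Each receives 5.1 × 228 / 11 = 105.71 from the group account.
Ben keeps 33 − 22 = 11, so Ben's payoff is 11 + 105.71 = 116.71.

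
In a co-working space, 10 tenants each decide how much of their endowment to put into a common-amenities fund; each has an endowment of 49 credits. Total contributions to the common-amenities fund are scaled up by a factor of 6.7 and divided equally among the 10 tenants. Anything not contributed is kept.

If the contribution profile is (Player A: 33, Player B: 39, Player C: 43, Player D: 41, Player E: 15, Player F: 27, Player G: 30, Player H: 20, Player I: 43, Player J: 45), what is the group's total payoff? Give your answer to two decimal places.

2405.20 credits

Total contributed: 33 + 39 + 43 + 41 + 15 + 27 + 30 + 20 + 43 + 45 = 336; total kept: 10 × 49 − 336 = 154.
The common-amenities fund pays out 6.7 × 336 = 2251.20 in aggregate.
Group total = 154 + 2251.20 = 2405.20.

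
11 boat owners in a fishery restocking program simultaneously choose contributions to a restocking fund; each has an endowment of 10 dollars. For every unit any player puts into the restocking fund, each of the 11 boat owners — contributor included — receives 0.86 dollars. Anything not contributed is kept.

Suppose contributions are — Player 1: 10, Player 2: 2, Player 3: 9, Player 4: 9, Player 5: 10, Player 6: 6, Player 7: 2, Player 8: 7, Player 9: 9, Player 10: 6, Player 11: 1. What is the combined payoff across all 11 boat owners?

Total contributed: 10 + 2 + 9 + 9 + 10 + 6 + 2 + 7 + 9 + 6 + 1 = 71; total kept: 11 × 10 − 71 = 39.
The restocking fund pays out 0.86 × 11 × 71 = 671.66 in aggregate.
Group total = 39 + 671.66 = 710.66.

710.66 dollars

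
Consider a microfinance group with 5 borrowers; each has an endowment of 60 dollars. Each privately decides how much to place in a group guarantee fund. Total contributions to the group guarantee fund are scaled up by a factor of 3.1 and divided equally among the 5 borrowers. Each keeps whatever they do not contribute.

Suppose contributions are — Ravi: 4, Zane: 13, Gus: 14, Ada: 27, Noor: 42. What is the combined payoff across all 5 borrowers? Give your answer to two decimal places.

510.00 dollars

Total contributed: 4 + 13 + 14 + 27 + 42 = 100; total kept: 5 × 60 − 100 = 200.
The group guarantee fund pays out 3.1 × 100 = 310.00 in aggregate.
Group total = 200 + 310.00 = 510.00.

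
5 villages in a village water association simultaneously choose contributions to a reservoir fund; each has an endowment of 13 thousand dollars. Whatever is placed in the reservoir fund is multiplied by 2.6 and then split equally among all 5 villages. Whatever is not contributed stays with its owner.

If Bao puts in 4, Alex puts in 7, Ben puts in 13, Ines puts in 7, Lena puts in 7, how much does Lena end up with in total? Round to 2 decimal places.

25.76 thousand dollars

Total contributed: 4 + 7 + 13 + 7 + 7 = 38.
Each receives 2.6 × 38 / 5 = 19.76 from the reservoir fund.
Lena keeps 13 − 7 = 6, so Lena's payoff is 6 + 19.76 = 25.76.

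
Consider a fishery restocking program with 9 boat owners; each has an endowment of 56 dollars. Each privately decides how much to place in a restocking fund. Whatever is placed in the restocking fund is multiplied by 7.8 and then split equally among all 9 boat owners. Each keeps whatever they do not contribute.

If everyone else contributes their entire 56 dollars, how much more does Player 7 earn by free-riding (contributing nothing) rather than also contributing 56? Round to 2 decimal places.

7.47 dollars

Switching from a contribution of 56 to 0 lets Player 7 keep an extra 56 dollars, but lowers the restocking fund by 56, which costs Player 7 their own share of that drop: 7.8/9 × 56 = 48.53.
Net gain = 56 − 48.53 = 7.47. The private return per contributed unit (0.8667) is below 1, so free-riding is indeed the best response regardless of what the others do.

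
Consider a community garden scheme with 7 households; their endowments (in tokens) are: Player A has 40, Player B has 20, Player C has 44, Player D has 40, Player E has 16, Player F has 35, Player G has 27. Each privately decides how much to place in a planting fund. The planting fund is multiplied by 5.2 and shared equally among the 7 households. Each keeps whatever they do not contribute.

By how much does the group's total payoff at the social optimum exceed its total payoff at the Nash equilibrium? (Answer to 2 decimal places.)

The private return per contributed unit is 5.2/7 = 0.7429 < 1 for every player regardless of endowment, so the Nash equilibrium is zero contribution and the group total is Σ E_j = 40 + 20 + 44 + 40 + 16 + 35 + 27 = 222.
Each contributed unit returns 5.200 to the group, so the social optimum is full contribution by everyone: group total = 5.200 × 222 = 1154.40.
Efficiency loss = (5.200 − 1) × 222 = 932.40.

932.40 tokens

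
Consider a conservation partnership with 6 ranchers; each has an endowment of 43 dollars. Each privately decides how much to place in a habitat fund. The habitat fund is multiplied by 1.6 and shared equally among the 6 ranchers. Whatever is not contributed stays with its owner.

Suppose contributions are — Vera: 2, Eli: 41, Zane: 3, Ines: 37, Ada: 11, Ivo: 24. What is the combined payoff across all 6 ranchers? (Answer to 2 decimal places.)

Total contributed: 2 + 41 + 3 + 37 + 11 + 24 = 118; total kept: 6 × 43 − 118 = 140.
The habitat fund pays out 1.6 × 118 = 188.80 in aggregate.
Group total = 140 + 188.80 = 328.80.

328.80 dollars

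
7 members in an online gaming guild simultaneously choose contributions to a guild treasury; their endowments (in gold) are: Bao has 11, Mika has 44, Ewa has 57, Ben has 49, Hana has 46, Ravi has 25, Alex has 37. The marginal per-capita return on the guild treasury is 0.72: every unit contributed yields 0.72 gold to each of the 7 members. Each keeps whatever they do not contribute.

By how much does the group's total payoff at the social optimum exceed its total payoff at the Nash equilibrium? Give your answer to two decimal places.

The private return per contributed unit is 0.72 < 1 for everyone, so the Nash equilibrium is zero contribution and the group total is Σ E_j = 11 + 44 + 57 + 49 + 46 + 25 + 37 = 269.
Each contributed unit returns 5.040 to the group, so the social optimum is full contribution by everyone: group total = 5.040 × 269 = 1355.76.
Efficiency loss = (5.040 − 1) × 269 = 1086.76.

1086.76 gold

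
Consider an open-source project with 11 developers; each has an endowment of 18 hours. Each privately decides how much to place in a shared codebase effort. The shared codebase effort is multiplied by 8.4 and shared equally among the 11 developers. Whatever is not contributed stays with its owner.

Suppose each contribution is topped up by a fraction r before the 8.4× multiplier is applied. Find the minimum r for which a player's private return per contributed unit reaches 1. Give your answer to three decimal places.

0.310

With matching at rate r, one contributed unit becomes (1 + r) in the shared codebase effort and returns 8.4 × (1 + r) / 11 to the contributor.
Setting this equal to 1: 1 + r = 11/8.4 = 1.3095.
So the minimum matching rate is r = 1.3095 − 1 = 0.310.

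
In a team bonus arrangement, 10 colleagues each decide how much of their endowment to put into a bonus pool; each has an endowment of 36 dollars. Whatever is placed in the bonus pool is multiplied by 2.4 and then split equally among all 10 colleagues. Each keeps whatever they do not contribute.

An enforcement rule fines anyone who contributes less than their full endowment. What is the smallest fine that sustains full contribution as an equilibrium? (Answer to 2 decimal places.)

Given the others contribute fully, the best deviation is to contribute 0 (any partial contribution still incurs the fine and gives up units whose private return 0.2400 is below 1).
Deviating from 36 to 0 saves 36 dollars but forfeits the deviator's share of the drop in the bonus pool: 2.4/10 × 36 = 8.64.
So the deviation gain is 36 − 8.64 = 27.36, and the fine must be at least 27.36 dollars to wipe it out.

27.36 dollars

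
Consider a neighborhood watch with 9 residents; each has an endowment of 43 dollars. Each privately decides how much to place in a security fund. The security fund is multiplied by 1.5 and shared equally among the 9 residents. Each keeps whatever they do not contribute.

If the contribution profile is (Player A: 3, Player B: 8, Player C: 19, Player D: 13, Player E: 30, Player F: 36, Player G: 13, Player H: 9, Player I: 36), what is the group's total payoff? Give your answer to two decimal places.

Total contributed: 3 + 8 + 19 + 13 + 30 + 36 + 13 + 9 + 36 = 167; total kept: 9 × 43 − 167 = 220.
The security fund pays out 1.5 × 167 = 250.50 in aggregate.
Group total = 220 + 250.50 = 470.50.

470.50 dollars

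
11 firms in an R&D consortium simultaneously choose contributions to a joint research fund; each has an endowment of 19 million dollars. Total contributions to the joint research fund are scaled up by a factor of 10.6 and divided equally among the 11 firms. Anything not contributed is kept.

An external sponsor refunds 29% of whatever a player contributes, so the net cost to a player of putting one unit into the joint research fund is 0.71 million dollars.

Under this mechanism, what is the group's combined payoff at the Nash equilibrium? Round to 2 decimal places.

2276.01 million dollars

The effective private return per unit is now (10.6/11) / 0.71 = 1.3572 > 1, so every player's dominant strategy flips to full contribution.
At the Nash equilibrium everyone contributes 19. Group total payoff = 11 × (19 × 0.29 + 10.6 × 19) = 2276.01.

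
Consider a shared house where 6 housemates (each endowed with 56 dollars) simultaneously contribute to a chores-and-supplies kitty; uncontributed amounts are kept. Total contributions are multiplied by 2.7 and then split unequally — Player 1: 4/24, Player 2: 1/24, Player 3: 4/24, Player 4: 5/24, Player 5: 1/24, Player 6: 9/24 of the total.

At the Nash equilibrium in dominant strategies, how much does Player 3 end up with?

81.20 dollars

Player j's private return per contributed unit is 2.7 × (j's share). Contributing is weakly dominant for j when that share is at least 1/2.7 = 0.3704, and contributing 0 is dominant otherwise.
The only share above 0.3704 is Player 6's 9/24, contributing 56; the remaining 5 contribute 0. Total contributed: 56.
Player 3 keeps 56 and receives 2.7 × 56 × 4/24 = 25.20 from the chores-and-supplies kitty, for a payoff of 81.20.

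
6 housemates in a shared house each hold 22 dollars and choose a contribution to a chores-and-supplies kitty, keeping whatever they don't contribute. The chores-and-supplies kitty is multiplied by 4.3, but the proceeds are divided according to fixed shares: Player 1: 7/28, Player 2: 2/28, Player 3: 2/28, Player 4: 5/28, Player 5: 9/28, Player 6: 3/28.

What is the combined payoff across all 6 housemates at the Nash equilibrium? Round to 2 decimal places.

277.20 dollars

Player j's private return per contributed unit is 4.3 × (j's share). Contributing is weakly dominant for j when that share is at least 1/4.3 = 0.2326, and contributing 0 is dominant otherwise.
The shares above 0.2326 belong to Player 1 and Player 5, contributing 22 each; the remaining 4 contribute 0. Total contributed: 44.
The chores-and-supplies kitty pays out 4.3 × 44 = 189.20 in total (split across the unequal shares, but the aggregate is all that matters for the group sum).
The 4 free-riders keep 22 each, adding 88. Group total = 88 + 189.20 = 277.20.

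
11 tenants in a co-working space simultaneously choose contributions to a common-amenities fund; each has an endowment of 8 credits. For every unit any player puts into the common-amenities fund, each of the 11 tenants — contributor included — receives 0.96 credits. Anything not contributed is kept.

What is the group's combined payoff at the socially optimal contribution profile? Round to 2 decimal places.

929.28 credits

Each contributed unit returns 10.560 to the group as a whole (0.96 to each of 11 players), which exceeds 1, so the social optimum is full contribution: group total = 10.560 × 88 = 929.28.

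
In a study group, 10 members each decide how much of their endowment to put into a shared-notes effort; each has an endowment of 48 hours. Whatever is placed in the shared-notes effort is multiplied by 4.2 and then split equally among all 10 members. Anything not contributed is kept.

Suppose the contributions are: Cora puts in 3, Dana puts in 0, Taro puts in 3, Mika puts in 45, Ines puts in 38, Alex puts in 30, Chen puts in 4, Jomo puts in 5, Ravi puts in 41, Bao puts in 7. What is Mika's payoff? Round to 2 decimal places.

Total contributed: 3 + 0 + 3 + 45 + 38 + 30 + 4 + 5 + 41 + 7 = 176.
Each receives 4.2 × 176 / 10 = 73.92 from the shared-notes effort.
Mika keeps 48 − 45 = 3, so Mika's payoff is 3 + 73.92 = 76.92.

76.92 hours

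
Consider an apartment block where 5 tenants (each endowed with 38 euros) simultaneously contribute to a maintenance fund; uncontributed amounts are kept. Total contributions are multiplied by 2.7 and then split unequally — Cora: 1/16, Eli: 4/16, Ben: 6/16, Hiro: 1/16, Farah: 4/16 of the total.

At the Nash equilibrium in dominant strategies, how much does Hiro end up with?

44.41 euros

Each unit j contributes comes back to j as 2.7 × (j's share), so j prefers to contribute only if that share exceeds 1/2.7 = 0.3704; otherwise keeping the unit dominates.
The only share above 0.3704 is Ben's 6/16, contributing 38; the remaining 4 contribute 0. Total contributed: 38.
Hiro keeps 38 and receives 2.7 × 38 × 1/16 = 6.41 from the maintenance fund, for a payoff of 44.41.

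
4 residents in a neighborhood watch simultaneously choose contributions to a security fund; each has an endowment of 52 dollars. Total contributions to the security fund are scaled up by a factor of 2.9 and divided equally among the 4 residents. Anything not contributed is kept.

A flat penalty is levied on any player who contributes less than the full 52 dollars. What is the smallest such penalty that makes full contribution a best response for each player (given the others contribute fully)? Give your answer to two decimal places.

Given the others contribute fully, the best deviation is to contribute 0 (any partial contribution still incurs the fine and gives up units whose private return 0.7250 is below 1).
Deviating from 52 to 0 saves 52 dollars but forfeits the deviator's share of the drop in the security fund: 2.9/4 × 52 = 37.70.
So the deviation gain is 52 − 37.70 = 14.30, and the fine must be at least 14.30 dollars to wipe it out.

14.30 dollars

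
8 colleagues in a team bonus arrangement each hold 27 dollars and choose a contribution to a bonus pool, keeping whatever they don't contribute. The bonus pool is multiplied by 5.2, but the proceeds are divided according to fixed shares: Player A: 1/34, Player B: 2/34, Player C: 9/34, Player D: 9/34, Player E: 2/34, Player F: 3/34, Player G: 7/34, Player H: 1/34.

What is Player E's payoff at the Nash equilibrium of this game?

51.78 dollars

A player with share s gets back 5.2·s per unit contributed, so full contribution is dominant for anyone with s > 1/5.2 = 0.1923 and zero contribution is dominant for anyone below.
The shares above 0.1923 belong to Player C, Player D and Player G, contributing 27 each; the remaining 5 contribute 0. Total contributed: 81.
Player E keeps 27 and receives 5.2 × 81 × 2/34 = 24.78 from the bonus pool, for a payoff of 51.78.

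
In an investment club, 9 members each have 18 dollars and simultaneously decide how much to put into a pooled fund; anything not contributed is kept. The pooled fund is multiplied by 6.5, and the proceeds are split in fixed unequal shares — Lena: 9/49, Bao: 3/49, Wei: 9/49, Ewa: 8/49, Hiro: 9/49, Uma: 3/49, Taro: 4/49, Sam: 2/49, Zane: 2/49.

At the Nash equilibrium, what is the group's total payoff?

Each unit j contributes comes back to j as 6.5 × (j's share), so j prefers to contribute only if that share exceeds 1/6.5 = 0.1538; otherwise keeping the unit dominates.
Lena, Wei, Ewa and Hiro are above the threshold, contributing 18 each; the remaining 5 contribute 0. Total contributed: 72.
The pooled fund pays out 6.5 × 72 = 468.00 in total (split across the unequal shares, but the aggregate is all that matters for the group sum).
The 5 free-riders keep 18 each, adding 90. Group total = 90 + 468.00 = 558.00.

558.00 dollars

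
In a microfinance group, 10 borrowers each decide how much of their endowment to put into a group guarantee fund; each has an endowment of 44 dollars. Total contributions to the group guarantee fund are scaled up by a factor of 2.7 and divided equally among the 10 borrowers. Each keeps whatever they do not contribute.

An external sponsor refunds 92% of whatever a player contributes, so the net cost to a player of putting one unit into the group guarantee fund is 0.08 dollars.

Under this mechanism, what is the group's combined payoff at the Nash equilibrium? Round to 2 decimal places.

1592.80 dollars

With the mechanism, a contributed unit returns (2.7/10) / 0.08 = 3.3750 per unit of net cost to the contributor — now above 1 — so contributing fully is weakly dominant for every player.
At the Nash equilibrium everyone contributes 44. Group total payoff = 10 × (44 × 0.92 + 2.7 × 44) = 1592.80.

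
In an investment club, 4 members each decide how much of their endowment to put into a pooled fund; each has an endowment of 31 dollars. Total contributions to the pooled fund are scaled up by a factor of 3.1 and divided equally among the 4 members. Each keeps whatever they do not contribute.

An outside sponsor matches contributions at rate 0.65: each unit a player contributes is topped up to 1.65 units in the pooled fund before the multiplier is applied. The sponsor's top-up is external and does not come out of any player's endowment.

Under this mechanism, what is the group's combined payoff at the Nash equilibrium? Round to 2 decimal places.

Under the mechanism each unit contributed yields 3.1 × 1.65 / 4 = 1.2788 back to its contributor per unit of net cost, which exceeds 1, making full contribution the dominant choice for everyone.
At the Nash equilibrium everyone contributes 31. Group total payoff = 3.1 × 1.65 × 124 = 634.26.

634.26 dollars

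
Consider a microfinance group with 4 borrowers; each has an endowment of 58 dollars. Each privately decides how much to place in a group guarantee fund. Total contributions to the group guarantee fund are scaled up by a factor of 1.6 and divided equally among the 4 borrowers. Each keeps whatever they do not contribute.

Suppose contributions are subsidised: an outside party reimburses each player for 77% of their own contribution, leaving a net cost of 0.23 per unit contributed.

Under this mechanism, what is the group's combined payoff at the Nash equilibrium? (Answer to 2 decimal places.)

549.84 dollars

The effective private return per unit is now (1.6/4) / 0.23 = 1.7391 > 1, so every player's dominant strategy flips to full contribution.
So the Nash equilibrium is full contribution by all 4; the group earns 4 × (58 × 0.77 + 1.6 × 58) = 549.84.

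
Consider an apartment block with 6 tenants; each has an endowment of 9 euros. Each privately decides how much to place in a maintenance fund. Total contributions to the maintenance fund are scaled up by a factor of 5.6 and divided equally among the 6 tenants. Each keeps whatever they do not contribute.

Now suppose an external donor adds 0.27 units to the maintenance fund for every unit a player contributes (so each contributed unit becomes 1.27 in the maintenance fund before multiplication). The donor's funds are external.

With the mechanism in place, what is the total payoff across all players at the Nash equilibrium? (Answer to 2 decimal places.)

Under the mechanism each unit contributed yields 5.6 × 1.27 / 6 = 1.1853 back to its contributor per unit of net cost, which exceeds 1, making full contribution the dominant choice for everyone.
At the Nash equilibrium everyone contributes 9. Group total payoff = 5.6 × 1.27 × 54 = 384.05.

384.05 euros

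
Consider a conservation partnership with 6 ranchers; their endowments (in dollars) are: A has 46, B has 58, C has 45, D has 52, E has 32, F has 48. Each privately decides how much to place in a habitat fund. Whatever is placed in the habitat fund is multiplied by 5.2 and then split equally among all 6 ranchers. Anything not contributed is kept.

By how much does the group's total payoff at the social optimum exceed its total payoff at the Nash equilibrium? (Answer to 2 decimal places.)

The private return per contributed unit is 5.2/6 = 0.8667 < 1 for every player regardless of endowment, so the Nash equilibrium is zero contribution and the group total is Σ E_j = 46 + 58 + 45 + 52 + 32 + 48 = 281.
Each contributed unit returns 5.200 to the group, so the social optimum is full contribution by everyone: group total = 5.200 × 281 = 1461.20.
Efficiency loss = (5.200 − 1) × 281 = 1180.20.

1180.20 dollars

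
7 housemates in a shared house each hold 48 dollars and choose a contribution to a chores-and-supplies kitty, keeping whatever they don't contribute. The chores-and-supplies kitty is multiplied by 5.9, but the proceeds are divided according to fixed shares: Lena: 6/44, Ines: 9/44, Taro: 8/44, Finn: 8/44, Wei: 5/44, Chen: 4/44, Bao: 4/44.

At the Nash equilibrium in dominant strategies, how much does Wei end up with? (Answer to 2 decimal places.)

Each unit j contributes comes back to j as 5.9 × (j's share), so j prefers to contribute only if that share exceeds 1/5.9 = 0.1695; otherwise keeping the unit dominates.
Ines, Taro and Finn are above the threshold, contributing 48 each; the remaining 4 contribute 0. Total contributed: 144.
Wei keeps 48 and receives 5.9 × 144 × 5/44 = 96.55 from the chores-and-supplies kitty, for a payoff of 144.55.

144.55 dollars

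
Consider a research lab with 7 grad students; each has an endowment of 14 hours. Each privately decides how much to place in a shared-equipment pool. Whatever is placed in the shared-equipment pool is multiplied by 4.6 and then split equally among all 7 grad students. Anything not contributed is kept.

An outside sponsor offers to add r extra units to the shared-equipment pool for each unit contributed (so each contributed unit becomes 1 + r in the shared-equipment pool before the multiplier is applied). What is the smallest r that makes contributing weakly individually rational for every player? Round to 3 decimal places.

0.522

With matching at rate r, one contributed unit becomes (1 + r) in the shared-equipment pool and returns 4.6 × (1 + r) / 7 to the contributor.
Setting this equal to 1: 1 + r = 7/4.6 = 1.5217.
So the minimum matching rate is r = 1.5217 − 1 = 0.522.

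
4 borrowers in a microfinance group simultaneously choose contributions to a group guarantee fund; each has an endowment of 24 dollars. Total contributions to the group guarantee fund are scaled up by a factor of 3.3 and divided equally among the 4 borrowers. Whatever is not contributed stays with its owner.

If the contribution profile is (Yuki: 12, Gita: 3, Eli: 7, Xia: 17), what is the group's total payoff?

Total contributed: 12 + 3 + 7 + 17 = 39; total kept: 4 × 24 − 39 = 57.
The group guarantee fund pays out 3.3 × 39 = 128.70 in aggregate.
Group total = 57 + 128.70 = 185.70.

185.70 dollars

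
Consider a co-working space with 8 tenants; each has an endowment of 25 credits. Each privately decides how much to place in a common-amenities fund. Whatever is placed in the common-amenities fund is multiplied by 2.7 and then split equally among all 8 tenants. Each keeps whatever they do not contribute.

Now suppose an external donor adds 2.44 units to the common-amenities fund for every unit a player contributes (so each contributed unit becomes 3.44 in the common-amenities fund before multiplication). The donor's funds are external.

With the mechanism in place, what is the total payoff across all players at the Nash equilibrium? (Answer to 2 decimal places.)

1857.60 credits

With the mechanism, a contributed unit returns 2.7 × 3.44 / 8 = 1.1610 per unit of net cost to the contributor — now above 1 — so contributing fully is weakly dominant for every player.
At the Nash equilibrium everyone contributes 25. Group total payoff = 2.7 × 3.44 × 200 = 1857.60.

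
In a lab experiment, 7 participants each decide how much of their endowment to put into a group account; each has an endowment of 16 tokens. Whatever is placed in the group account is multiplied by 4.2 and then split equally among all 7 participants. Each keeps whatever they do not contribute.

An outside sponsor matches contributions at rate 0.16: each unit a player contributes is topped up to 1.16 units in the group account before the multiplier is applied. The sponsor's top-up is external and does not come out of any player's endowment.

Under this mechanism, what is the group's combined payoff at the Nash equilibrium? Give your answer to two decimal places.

Even with the mechanism, each unit contributed returns only 4.2 × 1.16 / 7 = 0.6960 per unit of net cost, so contributing nothing is still dominant.
Everyone keeps their endowment and the group total is 7 × 16 = 112.

112.00 tokens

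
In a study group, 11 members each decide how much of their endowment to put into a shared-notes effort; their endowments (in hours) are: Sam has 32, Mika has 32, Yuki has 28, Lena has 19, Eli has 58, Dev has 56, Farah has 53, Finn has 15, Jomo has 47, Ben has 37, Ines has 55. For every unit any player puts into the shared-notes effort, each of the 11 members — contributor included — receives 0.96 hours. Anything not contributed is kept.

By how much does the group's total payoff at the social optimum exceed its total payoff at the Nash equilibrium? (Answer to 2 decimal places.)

4129.92 hours

The private return per contributed unit is 0.96 < 1 for everyone, so the Nash equilibrium is zero contribution and the group total is Σ E_j = 32 + 32 + 28 + 19 + 58 + 56 + 53 + 15 + 47 + 37 + 55 = 432.
Each contributed unit returns 10.560 to the group, so the social optimum is full contribution by everyone: group total = 10.560 × 432 = 4561.92.
Efficiency loss = (10.560 − 1) × 432 = 4129.92.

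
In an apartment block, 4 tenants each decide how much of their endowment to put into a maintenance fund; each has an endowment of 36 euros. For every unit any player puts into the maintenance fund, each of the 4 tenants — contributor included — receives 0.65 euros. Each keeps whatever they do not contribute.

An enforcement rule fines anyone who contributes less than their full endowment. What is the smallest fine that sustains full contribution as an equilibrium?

12.60 euros

Given the others contribute fully, the best deviation is to contribute 0 (any partial contribution still incurs the fine and gives up units whose private return 0.65 is below 1).
Deviating from 36 to 0 saves 36 euros but forfeits the deviator's share of the drop in the maintenance fund: 0.65 × 36 = 23.40.
So the deviation gain is 36 − 23.40 = 12.60, and the fine must be at least 12.60 euros to wipe it out.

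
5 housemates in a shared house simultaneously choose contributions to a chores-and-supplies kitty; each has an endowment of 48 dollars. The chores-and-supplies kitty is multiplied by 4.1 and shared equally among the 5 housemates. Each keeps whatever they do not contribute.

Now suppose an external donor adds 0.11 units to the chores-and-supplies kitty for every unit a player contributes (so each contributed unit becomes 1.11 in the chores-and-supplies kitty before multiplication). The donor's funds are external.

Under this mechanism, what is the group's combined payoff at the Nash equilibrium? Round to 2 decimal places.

240.00 dollars

With the mechanism, a contributed unit returns 4.1 × 1.11 / 5 = 0.9102 per unit of net cost — still below 1 — so contributing 0 remains dominant for every player.
Everyone keeps their endowment and the group total is 5 × 48 = 240.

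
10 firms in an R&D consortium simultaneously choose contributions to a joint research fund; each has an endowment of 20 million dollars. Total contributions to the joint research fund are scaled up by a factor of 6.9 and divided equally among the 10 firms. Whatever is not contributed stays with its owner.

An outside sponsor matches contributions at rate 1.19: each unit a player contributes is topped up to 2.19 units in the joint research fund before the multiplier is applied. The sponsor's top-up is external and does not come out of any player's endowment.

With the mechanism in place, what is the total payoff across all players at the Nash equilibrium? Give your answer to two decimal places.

The effective private return per unit is now 6.9 × 2.19 / 10 = 1.5111 > 1, so every player's dominant strategy flips to full contribution.
At the Nash equilibrium everyone contributes 20. Group total payoff = 6.9 × 2.19 × 200 = 3022.20.

3022.20 million dollars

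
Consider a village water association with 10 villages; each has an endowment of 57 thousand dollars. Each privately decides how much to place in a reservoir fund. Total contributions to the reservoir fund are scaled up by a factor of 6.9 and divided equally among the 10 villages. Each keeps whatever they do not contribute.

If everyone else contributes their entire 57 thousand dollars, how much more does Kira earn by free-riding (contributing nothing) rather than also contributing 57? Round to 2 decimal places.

Switching from a contribution of 57 to 0 lets Kira keep an extra 57 thousand dollars, but lowers the reservoir fund by 57, which costs Kira their own share of that drop: 6.9/10 × 57 = 39.33.
Net gain = 57 − 39.33 = 17.67. The private return per contributed unit (0.6900) is below 1, so free-riding is indeed the best response regardless of what the others do.

17.67 thousand dollars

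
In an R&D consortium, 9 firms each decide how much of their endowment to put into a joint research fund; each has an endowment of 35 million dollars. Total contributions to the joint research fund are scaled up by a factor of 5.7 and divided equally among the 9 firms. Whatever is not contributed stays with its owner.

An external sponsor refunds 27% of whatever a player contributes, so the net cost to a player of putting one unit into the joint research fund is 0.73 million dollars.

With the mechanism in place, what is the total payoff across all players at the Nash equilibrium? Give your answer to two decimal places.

With the mechanism, a contributed unit returns (5.7/9) / 0.73 = 0.8676 per unit of net cost — still below 1 — so contributing 0 remains dominant for every player.
At the Nash equilibrium no one contributes; group total payoff = 9 × 35 = 315.

315.00 million dollars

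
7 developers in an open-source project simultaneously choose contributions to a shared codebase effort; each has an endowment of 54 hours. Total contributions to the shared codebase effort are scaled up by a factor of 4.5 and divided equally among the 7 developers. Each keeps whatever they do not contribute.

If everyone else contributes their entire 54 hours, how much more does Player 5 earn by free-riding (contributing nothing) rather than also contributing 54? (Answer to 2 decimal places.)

Switching from a contribution of 54 to 0 lets Player 5 keep an extra 54 hours, but lowers the shared codebase effort by 54, which costs Player 5 their own share of that drop: 4.5/7 × 54 = 34.71.
Net gain = 54 − 34.71 = 19.29. The private return per contributed unit (0.6429) is below 1, so free-riding is indeed the best response regardless of what the others do.

19.29 hours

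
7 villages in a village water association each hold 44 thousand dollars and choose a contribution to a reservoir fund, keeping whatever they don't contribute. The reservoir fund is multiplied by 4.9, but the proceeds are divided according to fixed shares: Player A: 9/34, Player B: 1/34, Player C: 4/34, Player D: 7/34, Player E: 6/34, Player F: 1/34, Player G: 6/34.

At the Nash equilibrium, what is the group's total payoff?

651.20 thousand dollars

Each unit j contributes comes back to j as 4.9 × (j's share), so j prefers to contribute only if that share exceeds 1/4.9 = 0.2041; otherwise keeping the unit dominates.
The shares above 0.2041 belong to Player A and Player D, contributing 44 each; the remaining 5 contribute 0. Total contributed: 88.
The reservoir fund pays out 4.9 × 88 = 431.20 in total (split across the unequal shares, but the aggregate is all that matters for the group sum).
The 5 free-riders keep 44 each, adding 220. Group total = 220 + 431.20 = 651.20.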